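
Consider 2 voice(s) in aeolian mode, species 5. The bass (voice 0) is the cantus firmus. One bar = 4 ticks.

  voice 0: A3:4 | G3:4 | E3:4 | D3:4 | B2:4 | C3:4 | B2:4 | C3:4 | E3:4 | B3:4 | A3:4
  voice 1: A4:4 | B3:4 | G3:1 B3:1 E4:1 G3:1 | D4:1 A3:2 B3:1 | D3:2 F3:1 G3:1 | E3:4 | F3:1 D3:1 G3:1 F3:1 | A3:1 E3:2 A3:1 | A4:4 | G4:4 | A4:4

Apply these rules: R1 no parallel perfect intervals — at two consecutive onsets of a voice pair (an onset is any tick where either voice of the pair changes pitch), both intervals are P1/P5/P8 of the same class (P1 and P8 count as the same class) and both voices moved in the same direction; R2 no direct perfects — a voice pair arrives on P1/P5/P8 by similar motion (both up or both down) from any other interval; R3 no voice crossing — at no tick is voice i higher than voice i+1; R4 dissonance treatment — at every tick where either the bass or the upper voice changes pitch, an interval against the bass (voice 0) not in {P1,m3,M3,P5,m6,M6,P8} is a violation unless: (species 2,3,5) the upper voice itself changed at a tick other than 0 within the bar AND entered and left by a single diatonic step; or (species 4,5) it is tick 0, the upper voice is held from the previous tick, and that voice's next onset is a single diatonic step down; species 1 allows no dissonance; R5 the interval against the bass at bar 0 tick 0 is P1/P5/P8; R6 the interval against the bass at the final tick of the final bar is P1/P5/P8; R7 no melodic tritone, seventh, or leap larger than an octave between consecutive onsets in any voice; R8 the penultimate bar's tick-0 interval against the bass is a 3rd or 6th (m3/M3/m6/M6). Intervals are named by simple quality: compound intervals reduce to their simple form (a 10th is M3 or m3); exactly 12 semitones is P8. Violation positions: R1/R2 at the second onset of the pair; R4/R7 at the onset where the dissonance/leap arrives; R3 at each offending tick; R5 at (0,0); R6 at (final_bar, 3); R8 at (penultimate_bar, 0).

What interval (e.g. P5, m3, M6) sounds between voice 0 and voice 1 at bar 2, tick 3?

m3

voice 0=E3 voice 1=G3 -> m3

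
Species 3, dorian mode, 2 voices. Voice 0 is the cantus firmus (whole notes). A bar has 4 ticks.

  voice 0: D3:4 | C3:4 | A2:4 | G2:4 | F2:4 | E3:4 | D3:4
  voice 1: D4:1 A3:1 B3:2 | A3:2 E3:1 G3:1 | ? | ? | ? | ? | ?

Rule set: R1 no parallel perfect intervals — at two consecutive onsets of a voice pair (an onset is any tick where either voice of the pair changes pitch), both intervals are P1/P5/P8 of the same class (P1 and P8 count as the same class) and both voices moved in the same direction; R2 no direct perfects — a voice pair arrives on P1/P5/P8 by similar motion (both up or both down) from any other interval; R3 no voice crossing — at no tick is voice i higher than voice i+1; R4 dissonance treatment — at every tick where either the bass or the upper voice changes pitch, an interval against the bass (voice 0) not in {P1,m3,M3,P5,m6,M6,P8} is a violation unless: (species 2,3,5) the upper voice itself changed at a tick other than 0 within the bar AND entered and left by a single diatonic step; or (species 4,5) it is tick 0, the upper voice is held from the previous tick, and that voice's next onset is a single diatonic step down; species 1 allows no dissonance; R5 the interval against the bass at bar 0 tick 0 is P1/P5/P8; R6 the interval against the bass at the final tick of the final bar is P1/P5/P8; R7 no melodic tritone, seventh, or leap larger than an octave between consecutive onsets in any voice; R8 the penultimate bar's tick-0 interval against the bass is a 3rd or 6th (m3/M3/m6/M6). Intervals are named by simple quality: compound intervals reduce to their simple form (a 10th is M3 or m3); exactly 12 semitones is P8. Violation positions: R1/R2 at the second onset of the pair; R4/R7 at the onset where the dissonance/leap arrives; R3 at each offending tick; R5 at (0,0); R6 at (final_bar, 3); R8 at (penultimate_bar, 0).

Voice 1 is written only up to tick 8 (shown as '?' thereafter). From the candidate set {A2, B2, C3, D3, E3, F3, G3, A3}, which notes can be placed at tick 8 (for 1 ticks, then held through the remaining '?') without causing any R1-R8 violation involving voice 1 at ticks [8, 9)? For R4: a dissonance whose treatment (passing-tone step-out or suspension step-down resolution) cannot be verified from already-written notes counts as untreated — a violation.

{A3, C3, F3}

A2: violates R2,R7
B2: violates R4
C3: legal
D3: violates R4
E3: violates R1
F3: legal
G3: violates R4
A3: legal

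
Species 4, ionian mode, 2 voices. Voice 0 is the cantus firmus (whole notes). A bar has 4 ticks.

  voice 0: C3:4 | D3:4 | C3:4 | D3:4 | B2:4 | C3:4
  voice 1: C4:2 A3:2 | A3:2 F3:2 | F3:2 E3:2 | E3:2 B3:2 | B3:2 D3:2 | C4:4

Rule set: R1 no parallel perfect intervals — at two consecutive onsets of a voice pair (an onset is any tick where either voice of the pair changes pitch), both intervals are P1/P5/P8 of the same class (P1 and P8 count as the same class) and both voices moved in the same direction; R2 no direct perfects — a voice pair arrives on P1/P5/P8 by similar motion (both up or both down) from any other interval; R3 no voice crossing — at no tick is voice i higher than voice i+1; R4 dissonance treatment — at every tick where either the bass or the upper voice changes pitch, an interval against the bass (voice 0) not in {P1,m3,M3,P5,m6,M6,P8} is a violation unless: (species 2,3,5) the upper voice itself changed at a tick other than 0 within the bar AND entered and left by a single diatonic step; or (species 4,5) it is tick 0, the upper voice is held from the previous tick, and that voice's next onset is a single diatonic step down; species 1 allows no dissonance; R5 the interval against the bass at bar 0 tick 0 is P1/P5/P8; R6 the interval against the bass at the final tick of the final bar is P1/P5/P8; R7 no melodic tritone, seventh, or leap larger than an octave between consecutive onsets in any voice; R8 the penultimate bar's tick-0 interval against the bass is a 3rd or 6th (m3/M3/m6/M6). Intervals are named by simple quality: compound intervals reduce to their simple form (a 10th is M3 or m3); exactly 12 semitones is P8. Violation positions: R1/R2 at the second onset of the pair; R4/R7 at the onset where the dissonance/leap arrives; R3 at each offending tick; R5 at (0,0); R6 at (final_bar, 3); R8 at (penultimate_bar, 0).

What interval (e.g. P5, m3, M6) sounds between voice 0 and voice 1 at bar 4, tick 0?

P8

voice 0=B2 voice 1=B3 -> P8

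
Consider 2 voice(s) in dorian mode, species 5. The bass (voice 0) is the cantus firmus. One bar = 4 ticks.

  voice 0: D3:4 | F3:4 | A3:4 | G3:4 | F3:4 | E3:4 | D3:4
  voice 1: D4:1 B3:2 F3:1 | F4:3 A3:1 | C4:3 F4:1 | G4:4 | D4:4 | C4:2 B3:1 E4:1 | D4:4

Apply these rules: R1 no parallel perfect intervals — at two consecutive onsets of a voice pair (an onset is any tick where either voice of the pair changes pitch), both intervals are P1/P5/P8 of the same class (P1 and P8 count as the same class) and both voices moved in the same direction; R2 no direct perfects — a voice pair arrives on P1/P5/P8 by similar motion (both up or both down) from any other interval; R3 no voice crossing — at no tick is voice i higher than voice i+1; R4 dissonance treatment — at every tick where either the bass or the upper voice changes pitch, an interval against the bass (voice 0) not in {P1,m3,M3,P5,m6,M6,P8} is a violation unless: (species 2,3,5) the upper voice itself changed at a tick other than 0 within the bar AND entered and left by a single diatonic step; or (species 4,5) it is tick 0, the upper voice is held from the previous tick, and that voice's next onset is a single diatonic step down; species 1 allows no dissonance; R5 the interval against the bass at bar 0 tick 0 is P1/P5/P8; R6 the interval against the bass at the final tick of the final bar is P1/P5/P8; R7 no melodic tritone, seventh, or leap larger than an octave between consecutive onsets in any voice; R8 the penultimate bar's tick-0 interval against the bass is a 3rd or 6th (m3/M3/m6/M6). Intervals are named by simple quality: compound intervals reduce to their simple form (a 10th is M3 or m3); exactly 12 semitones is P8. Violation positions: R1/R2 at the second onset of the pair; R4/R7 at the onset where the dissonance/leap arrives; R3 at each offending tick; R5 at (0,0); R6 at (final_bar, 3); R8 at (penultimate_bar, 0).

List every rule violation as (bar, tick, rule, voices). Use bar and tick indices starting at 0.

(0, 3, R7, (1,))
(1, 0, R2, (0, 1))
(6, 0, R1, (0, 1))

bar 0: v0=D3 v1=D4 downbeat P8
bar 1: v0=F3 v1=F4 downbeat P8
bar 2: v0=A3 v1=C4 downbeat m3
bar 3: v0=G3 v1=G4 downbeat P8
bar 4: v0=F3 v1=D4 downbeat M6
bar 5: v0=E3 v1=C4 downbeat m6
bar 6: v0=D3 v1=D4 downbeat P8
  -> R7 @ bar 0 tick 3 v(1,): B3->F3 leap 6st
  -> R2 @ bar 1 tick 0 v(0, 1): D3/F3 m3 -> F3/F4 P8 similar
  -> R1 @ bar 6 tick 0 v(0, 1): E3/E4 P8 -> D3/D4 P8 similar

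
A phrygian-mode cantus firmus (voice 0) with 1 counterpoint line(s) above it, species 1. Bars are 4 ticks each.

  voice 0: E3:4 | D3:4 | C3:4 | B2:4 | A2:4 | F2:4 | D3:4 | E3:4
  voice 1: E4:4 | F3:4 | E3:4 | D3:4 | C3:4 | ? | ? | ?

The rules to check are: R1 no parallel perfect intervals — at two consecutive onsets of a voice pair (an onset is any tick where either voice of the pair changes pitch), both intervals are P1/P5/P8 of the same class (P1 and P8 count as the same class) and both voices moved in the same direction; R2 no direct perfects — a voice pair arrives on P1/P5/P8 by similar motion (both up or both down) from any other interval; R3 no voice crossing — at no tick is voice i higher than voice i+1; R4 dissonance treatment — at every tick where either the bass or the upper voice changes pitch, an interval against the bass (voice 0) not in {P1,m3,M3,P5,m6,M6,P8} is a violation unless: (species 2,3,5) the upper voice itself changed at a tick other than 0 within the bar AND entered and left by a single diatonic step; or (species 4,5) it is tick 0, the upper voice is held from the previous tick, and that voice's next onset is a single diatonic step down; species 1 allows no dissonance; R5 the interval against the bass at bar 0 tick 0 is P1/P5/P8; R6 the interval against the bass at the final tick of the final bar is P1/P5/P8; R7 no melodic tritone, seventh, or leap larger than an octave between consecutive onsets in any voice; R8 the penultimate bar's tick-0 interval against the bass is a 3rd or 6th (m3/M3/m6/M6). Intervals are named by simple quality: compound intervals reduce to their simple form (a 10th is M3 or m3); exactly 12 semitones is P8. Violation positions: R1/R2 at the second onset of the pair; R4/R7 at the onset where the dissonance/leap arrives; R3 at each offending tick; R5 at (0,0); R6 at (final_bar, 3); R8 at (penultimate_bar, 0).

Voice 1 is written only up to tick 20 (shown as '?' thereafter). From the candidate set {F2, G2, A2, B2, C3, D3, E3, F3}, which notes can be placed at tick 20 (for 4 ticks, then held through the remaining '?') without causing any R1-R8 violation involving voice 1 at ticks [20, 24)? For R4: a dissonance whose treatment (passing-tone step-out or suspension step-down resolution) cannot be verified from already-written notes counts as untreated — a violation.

{A2, C3, D3, F3}

F2: violates R2
G2: violates R4
A2: legal
B2: violates R4
C3: legal
D3: legal
E3: violates R4
F3: legal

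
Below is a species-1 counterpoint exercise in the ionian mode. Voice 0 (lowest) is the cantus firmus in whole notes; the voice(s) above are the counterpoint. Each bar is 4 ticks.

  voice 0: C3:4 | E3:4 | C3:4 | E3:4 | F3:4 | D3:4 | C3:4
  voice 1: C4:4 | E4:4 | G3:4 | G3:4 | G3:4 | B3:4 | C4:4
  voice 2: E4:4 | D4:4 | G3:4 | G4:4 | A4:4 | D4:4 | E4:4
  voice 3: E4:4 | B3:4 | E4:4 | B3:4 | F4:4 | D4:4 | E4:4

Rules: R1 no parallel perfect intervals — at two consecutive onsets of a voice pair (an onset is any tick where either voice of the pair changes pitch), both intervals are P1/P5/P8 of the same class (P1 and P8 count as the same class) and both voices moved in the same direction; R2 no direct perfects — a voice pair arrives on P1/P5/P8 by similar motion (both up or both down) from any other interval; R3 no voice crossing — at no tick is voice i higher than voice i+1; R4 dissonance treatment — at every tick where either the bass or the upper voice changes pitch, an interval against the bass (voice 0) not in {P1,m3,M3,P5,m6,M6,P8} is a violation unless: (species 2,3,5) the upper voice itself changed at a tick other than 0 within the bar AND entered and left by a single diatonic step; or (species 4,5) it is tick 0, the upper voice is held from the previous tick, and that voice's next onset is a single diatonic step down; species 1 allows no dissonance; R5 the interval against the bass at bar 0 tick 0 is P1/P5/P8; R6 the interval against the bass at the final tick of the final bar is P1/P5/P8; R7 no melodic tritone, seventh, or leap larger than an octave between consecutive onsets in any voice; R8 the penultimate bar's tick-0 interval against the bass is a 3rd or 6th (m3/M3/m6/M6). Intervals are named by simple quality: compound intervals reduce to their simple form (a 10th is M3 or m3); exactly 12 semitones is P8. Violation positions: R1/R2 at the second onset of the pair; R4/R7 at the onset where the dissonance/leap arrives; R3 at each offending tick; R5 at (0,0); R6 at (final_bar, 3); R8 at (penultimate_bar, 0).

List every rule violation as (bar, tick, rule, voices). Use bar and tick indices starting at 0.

bar 0: v0=C3 v1=C4 v2=E4 v3=E4 downbeat M3
bar 1: v0=E3 v1=E4 v2=D4 v3=B3 downbeat P5
bar 2: v0=C3 v1=G3 v2=G3 v3=E4 downbeat M3
bar 3: v0=E3 v1=G3 v2=G4 v3=B3 downbeat P5
bar 4: v0=F3 v1=G3 v2=A4 v3=F4 downbeat P8
bar 5: v0=D3 v1=B3 v2=D4 v3=D4 downbeat P8
bar 6: v0=C3 v1=C4 v2=E4 v3=E4 downbeat M3
  -> R5 @ bar 0 tick 0 v(0, 2): opens on M3
  -> R5 @ bar 0 tick 0 v(0, 3): opens on M3
  -> R1 @ bar 1 tick 0 v(0, 1): C3/C4 P8 -> E3/E4 P8 similar
  -> R3 @ bar 1 tick 0 v(1, 2): E4 above D4
  -> R3 @ bar 1 tick 0 v(2, 3): D4 above B3
  -> R4 @ bar 1 tick 0 v(0, 2): E3/D4 m7 untreated
  -> R3 @ bar 1 tick 1 v(1, 2): E4 above D4
  -> R3 @ bar 1 tick 1 v(2, 3): D4 above B3
  -> R3 @ bar 1 tick 2 v(1, 2): E4 above D4
  -> R3 @ bar 1 tick 2 v(2, 3): D4 above B3
  -> R3 @ bar 1 tick 3 v(1, 2): E4 above D4
  -> R3 @ bar 1 tick 3 v(2, 3): D4 above B3
  -> R2 @ bar 2 tick 0 v(0, 1): E3/E4 P8 -> C3/G3 P5 similar
  -> R2 @ bar 2 tick 0 v(0, 2): E3/D4 m7 -> C3/G3 P5 similar
  -> R2 @ bar 2 tick 0 v(1, 2): E4/D4 M2 -> G3/G3 P1 similar
  -> R3 @ bar 3 tick 0 v(2, 3): G4 above B3
  -> R3 @ bar 3 tick 1 v(2, 3): G4 above B3
  -> R3 @ bar 3 tick 2 v(2, 3): G4 above B3
  -> R3 @ bar 3 tick 3 v(2, 3): G4 above B3
  -> R2 @ bar 4 tick 0 v(0, 3): E3/B3 P5 -> F3/F4 P8 similar
  -> R3 @ bar 4 tick 0 v(2, 3): A4 above F4
  -> R4 @ bar 4 tick 0 v(0, 1): F3/G3 M2 untreated
  -> R7 @ bar 4 tick 0 v(3,): B3->F4 leap 6st
  -> R3 @ bar 4 tick 1 v(2, 3): A4 above F4
  -> R3 @ bar 4 tick 2 v(2, 3): A4 above F4
  -> R3 @ bar 4 tick 3 v(2, 3): A4 above F4
  -> R1 @ bar 5 tick 0 v(0, 3): F3/F4 P8 -> D3/D4 P8 similar
  -> R2 @ bar 5 tick 0 v(0, 2): F3/A4 M3 -> D3/D4 P8 similar
  -> R2 @ bar 5 tick 0 v(2, 3): A4/F4 M3 -> D4/D4 P1 similar
  -> R8 @ bar 5 tick 0 v(0, 2): penult P8 not 3rd/6th
  -> R8 @ bar 5 tick 0 v(0, 3): penult P8 not 3rd/6th
  -> R1 @ bar 6 tick 0 v(2, 3): D4/D4 P1 -> E4/E4 P1 similar
  -> R6 @ bar 6 tick 3 v(0, 2): closes on M3
  -> R6 @ bar 6 tick 3 v(0, 3): closes on M3

(0, 0, R5, (0, 2))
(0, 0, R5, (0, 3))
(1, 0, R1, (0, 1))
(1, 0, R3, (1, 2))
(1, 0, R3, (2, 3))
(1, 0, R4, (0, 2))
(1, 1, R3, (1, 2))
(1, 1, R3, (2, 3))
(1, 2, R3, (1, 2))
(1, 2, R3, (2, 3))
(1, 3, R3, (1, 2))
(1, 3, R3, (2, 3))
(2, 0, R2, (0, 1))
(2, 0, R2, (0, 2))
(2, 0, R2, (1, 2))
(3, 0, R3, (2, 3))
(3, 1, R3, (2, 3))
(3, 2, R3, (2, 3))
(3, 3, R3, (2, 3))
(4, 0, R2, (0, 3))
(4, 0, R3, (2, 3))
(4, 0, R4, (0, 1))
(4, 0, R7, (3,))
(4, 1, R3, (2, 3))
(4, 2, R3, (2, 3))
(4, 3, R3, (2, 3))
(5, 0, R1, (0, 3))
(5, 0, R2, (0, 2))
(5, 0, R2, (2, 3))
(5, 0, R8, (0, 2))
(5, 0, R8, (0, 3))
(6, 0, R1, (2, 3))
(6, 3, R6, (0, 2))
(6, 3, R6, (0, 3))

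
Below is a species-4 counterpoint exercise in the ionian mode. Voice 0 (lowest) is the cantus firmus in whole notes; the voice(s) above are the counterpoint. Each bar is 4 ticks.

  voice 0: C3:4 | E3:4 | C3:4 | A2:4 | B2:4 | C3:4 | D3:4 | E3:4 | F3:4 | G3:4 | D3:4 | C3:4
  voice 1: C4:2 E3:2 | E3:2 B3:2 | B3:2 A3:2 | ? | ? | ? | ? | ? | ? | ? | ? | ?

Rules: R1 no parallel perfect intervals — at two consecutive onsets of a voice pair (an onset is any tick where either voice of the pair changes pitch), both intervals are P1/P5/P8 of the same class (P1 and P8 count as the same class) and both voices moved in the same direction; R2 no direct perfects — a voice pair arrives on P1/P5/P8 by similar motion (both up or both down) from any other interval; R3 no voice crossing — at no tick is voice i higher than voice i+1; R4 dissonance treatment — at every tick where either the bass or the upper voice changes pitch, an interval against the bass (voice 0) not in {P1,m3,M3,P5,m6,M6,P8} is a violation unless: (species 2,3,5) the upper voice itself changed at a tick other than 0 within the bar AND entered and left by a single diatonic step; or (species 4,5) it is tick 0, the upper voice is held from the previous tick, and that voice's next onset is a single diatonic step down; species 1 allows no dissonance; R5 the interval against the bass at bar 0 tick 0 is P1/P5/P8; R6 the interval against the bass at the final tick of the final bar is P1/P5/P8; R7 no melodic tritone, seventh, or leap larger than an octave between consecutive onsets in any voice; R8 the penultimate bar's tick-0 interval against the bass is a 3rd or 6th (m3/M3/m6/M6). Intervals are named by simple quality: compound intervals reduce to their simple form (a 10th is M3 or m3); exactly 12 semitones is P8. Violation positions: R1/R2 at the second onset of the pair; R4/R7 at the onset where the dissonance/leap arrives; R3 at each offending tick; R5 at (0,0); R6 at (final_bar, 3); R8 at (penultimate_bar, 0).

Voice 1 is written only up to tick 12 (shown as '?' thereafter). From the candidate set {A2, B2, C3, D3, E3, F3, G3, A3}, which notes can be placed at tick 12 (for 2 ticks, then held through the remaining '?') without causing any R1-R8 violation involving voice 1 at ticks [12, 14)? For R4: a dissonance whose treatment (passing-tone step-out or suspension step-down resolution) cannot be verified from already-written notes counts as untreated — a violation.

A2: violates R2
B2: violates R4,R7
C3: legal
D3: violates R4
E3: violates R2
F3: legal
G3: violates R4
A3: legal

{A3, C3, F3}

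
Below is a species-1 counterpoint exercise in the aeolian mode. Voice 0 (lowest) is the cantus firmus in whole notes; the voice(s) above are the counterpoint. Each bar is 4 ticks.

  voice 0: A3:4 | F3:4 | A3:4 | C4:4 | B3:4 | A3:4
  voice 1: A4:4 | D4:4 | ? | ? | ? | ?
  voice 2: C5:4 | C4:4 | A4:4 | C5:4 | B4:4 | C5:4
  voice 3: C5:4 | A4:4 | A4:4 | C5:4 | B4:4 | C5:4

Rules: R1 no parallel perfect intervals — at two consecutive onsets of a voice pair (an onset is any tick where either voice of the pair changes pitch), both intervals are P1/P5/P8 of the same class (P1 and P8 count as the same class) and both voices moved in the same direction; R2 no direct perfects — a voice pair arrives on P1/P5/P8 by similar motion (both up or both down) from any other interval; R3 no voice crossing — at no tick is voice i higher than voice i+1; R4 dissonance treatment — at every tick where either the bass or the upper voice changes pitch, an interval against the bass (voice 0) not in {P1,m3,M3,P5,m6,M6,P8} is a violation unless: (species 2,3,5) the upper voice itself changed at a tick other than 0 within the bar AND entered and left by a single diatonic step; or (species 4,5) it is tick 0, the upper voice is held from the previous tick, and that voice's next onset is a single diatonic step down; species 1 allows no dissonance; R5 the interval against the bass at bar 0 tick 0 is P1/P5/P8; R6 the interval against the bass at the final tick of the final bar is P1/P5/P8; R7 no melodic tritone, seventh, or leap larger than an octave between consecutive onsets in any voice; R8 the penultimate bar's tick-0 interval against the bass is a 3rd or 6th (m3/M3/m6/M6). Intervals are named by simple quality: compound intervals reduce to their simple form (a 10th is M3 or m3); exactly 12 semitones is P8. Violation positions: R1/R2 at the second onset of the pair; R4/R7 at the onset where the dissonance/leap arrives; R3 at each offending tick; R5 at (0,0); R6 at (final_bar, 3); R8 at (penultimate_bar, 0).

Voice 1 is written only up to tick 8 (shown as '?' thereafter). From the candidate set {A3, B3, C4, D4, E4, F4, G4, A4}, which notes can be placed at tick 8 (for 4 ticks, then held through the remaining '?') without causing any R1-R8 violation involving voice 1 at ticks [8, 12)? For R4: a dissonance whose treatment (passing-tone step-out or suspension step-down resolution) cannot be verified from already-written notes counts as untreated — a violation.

A3: legal
B3: violates R4
C4: legal
D4: violates R4
E4: violates R2
F4: legal
G4: violates R4
A4: violates R2

{A3, C4, F4}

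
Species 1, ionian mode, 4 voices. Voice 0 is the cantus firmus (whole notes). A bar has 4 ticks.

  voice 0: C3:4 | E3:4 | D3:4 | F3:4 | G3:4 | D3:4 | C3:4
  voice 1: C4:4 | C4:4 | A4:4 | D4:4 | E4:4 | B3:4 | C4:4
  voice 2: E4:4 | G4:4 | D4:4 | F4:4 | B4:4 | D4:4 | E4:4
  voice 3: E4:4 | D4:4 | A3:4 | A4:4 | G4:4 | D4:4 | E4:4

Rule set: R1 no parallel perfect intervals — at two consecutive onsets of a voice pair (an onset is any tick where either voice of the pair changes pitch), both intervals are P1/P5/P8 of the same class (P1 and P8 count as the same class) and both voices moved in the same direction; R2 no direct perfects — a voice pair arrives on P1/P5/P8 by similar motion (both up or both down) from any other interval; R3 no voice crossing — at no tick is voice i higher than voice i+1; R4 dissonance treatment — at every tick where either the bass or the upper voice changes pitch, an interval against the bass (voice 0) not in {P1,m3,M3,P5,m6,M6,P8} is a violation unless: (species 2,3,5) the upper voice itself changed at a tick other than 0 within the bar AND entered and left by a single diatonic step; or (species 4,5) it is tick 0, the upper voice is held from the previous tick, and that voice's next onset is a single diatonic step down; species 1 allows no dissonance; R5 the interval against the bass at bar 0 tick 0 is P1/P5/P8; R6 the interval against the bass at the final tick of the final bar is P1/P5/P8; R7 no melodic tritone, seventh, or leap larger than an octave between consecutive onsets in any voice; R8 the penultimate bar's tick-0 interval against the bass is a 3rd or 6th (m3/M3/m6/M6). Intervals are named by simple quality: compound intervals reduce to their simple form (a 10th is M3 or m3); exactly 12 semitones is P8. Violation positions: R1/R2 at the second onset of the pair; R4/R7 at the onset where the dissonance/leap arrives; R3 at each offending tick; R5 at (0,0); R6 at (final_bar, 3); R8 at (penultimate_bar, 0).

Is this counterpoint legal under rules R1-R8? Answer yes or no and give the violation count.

No (32 violations)

bar 0: v0=C3 v1=C4 v2=E4 v3=E4 (M3)
bar 1: v0=E3 v1=C4 v2=G4 v3=D4 (m7)
bar 2: v0=D3 v1=A4 v2=D4 v3=A3 (P5)
bar 3: v0=F3 v1=D4 v2=F4 v3=A4 (M3)
bar 4: v0=G3 v1=E4 v2=B4 v3=G4 (P8)
bar 5: v0=D3 v1=B3 v2=D4 v3=D4 (P8)
bar 6: v0=C3 v1=C4 v2=E4 v3=E4 (M3)
  R5 @ bar0.0: opens on M3
  R5 @ bar0.0: opens on M3
  R3 @ bar1.0: G4 above D4
  R4 @ bar1.0: E3/D4 m7 untreated
  R3 @ bar1.1: G4 above D4
  R3 @ bar1.2: G4 above D4
  R3 @ bar1.3: G4 above D4
  R2 @ bar2.0: E3/G4 m3 -> D3/D4 P8 similar
  R2 @ bar2.0: E3/D4 m7 -> D3/A3 P5 similar
  R3 @ bar2.0: A4 above D4
  R3 @ bar2.0: D4 above A3
  R3 @ bar2.1: A4 above D4
  R3 @ bar2.1: D4 above A3
  R3 @ bar2.2: A4 above D4
  R3 @ bar2.2: D4 above A3
  R3 @ bar2.3: A4 above D4
  R3 @ bar2.3: D4 above A3
  R1 @ bar3.0: D3/D4 P8 -> F3/F4 P8 similar
  R2 @ bar4.0: D4/F4 m3 -> E4/B4 P5 similar
  R3 @ bar4.0: B4 above G4
  R7 @ bar4.0: F4->B4 leap 6st
  R3 @ bar4.1: B4 above G4
  R3 @ bar4.2: B4 above G4
  R3 @ bar4.3: B4 above G4
  R1 @ bar5.0: G3/G4 P8 -> D3/D4 P8 similar
  R2 @ bar5.0: G3/B4 M3 -> D3/D4 P8 similar
  R2 @ bar5.0: B4/G4 M3 -> D4/D4 P1 similar
  R8 @ bar5.0: penult P8 not 3rd/6th
  R8 @ bar5.0: penult P8 not 3rd/6th
  R1 @ bar6.0: D4/D4 P1 -> E4/E4 P1 similar
  R6 @ bar6.3: closes on M3
  R6 @ bar6.3: closes on M3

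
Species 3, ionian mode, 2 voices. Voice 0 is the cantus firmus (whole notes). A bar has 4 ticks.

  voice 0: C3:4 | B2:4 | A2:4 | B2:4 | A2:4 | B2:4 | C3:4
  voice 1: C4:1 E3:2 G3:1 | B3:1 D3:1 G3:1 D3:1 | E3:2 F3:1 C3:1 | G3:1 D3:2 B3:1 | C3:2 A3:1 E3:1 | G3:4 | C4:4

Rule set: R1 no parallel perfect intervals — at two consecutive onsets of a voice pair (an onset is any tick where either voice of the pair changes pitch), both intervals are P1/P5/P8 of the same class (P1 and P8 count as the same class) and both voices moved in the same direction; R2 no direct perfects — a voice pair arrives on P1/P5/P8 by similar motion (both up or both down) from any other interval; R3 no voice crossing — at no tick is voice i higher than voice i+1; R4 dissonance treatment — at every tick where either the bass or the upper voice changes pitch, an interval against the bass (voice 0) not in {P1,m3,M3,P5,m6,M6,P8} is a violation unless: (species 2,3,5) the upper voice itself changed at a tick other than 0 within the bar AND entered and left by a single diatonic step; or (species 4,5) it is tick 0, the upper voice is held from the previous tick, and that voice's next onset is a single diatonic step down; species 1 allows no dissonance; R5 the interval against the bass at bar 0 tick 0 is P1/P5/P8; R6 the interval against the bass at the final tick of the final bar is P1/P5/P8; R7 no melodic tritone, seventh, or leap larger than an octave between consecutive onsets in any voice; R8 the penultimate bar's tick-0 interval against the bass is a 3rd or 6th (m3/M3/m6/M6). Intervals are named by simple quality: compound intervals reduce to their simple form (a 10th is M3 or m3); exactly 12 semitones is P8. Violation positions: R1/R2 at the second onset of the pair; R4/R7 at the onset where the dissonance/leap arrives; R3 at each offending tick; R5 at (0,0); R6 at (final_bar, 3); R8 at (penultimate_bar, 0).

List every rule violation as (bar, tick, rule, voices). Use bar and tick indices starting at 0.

bar 0: v0=C3 v1=C4 downbeat P8
bar 1: v0=B2 v1=B3 downbeat P8
bar 2: v0=A2 v1=E3 downbeat P5
bar 3: v0=B2 v1=G3 downbeat m6
bar 4: v0=A2 v1=C3 downbeat m3
bar 5: v0=B2 v1=G3 downbeat m6
bar 6: v0=C3 v1=C4 downbeat P8
  -> R7 @ bar 4 tick 0 v(1,): B3->C3 leap 11st
  -> R2 @ bar 6 tick 0 v(0, 1): B2/G3 m6 -> C3/C4 P8 similar

(4, 0, R7, (1,))
(6, 0, R2, (0, 1))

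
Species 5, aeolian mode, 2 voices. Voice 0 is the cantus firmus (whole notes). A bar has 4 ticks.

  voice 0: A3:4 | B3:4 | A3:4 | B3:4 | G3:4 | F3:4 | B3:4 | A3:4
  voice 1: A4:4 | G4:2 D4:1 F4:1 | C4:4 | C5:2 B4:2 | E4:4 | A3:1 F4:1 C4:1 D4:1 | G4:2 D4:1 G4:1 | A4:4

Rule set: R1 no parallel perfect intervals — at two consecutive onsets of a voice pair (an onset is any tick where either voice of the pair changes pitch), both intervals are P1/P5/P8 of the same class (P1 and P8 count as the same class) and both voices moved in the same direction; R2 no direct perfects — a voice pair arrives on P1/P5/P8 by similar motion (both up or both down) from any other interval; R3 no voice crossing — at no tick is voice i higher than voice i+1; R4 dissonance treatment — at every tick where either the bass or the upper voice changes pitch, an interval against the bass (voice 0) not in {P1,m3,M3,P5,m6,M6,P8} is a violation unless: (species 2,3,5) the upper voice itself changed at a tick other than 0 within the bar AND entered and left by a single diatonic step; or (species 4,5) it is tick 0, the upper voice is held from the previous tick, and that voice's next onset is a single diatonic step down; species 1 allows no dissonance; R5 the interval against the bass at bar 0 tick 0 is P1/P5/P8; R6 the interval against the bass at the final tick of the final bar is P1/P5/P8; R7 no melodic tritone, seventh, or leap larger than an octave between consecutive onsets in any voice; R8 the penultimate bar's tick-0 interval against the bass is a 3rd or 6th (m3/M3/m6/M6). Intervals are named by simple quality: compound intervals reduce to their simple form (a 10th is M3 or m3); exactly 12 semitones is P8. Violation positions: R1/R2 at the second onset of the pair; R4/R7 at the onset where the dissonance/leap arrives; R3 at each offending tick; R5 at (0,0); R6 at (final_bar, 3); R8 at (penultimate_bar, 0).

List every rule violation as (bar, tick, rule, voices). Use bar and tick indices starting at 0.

bar 0: v0=A3 v1=A4 downbeat P8
bar 1: v0=B3 v1=G4 downbeat m6
bar 2: v0=A3 v1=C4 downbeat m3
bar 3: v0=B3 v1=C5 downbeat m2
bar 4: v0=G3 v1=E4 downbeat M6
bar 5: v0=F3 v1=A3 downbeat M3
bar 6: v0=B3 v1=G4 downbeat m6
bar 7: v0=A3 v1=A4 downbeat P8
  -> R4 @ bar 1 tick 3 v(0, 1): B3/F4 TT untreated
  -> R4 @ bar 3 tick 0 v(0, 1): B3/C5 m2 untreated
  -> R7 @ bar 6 tick 0 v(0,): F3->B3 leap 6st

(1, 3, R4, (0, 1))
(3, 0, R4, (0, 1))
(6, 0, R7, (0,))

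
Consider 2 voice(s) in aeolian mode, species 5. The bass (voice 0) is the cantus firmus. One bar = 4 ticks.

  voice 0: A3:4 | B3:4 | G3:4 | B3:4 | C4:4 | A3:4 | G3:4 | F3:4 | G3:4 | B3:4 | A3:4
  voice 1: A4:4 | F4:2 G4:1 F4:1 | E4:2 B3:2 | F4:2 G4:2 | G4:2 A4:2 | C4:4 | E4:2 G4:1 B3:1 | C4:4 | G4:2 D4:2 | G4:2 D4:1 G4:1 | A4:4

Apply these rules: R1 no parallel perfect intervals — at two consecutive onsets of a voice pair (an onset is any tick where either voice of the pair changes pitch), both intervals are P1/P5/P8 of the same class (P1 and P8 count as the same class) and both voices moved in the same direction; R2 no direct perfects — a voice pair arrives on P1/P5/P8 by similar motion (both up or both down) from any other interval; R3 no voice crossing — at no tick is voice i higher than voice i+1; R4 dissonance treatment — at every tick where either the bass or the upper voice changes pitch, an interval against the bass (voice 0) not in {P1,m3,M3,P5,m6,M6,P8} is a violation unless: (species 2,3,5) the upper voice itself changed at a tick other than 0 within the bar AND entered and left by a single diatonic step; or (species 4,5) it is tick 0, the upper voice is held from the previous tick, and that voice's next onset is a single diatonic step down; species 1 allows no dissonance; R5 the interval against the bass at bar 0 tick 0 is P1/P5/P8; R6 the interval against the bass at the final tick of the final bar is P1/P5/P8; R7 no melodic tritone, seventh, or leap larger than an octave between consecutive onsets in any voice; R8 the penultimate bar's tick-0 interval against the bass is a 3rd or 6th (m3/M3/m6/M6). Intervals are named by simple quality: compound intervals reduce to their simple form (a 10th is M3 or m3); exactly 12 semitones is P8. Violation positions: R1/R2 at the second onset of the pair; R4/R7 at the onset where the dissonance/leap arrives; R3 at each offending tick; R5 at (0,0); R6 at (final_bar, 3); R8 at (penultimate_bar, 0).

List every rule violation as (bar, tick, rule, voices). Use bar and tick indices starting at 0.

bar 0: v0=A3 v1=A4 downbeat P8
bar 1: v0=B3 v1=F4 downbeat TT
bar 2: v0=G3 v1=E4 downbeat M6
bar 3: v0=B3 v1=F4 downbeat TT
bar 4: v0=C4 v1=G4 downbeat P5
bar 5: v0=A3 v1=C4 downbeat m3
bar 6: v0=G3 v1=E4 downbeat M6
bar 7: v0=F3 v1=C4 downbeat P5
bar 8: v0=G3 v1=G4 downbeat P8
bar 9: v0=B3 v1=G4 downbeat m6
bar 10: v0=A3 v1=A4 downbeat P8
  -> R4 @ bar 1 tick 0 v(0, 1): B3/F4 TT untreated
  -> R4 @ bar 3 tick 0 v(0, 1): B3/F4 TT untreated
  -> R7 @ bar 3 tick 0 v(1,): B3->F4 leap 6st
  -> R2 @ bar 8 tick 0 v(0, 1): F3/C4 P5 -> G3/G4 P8 similar

(1, 0, R4, (0, 1))
(3, 0, R4, (0, 1))
(3, 0, R7, (1,))
(8, 0, R2, (0, 1))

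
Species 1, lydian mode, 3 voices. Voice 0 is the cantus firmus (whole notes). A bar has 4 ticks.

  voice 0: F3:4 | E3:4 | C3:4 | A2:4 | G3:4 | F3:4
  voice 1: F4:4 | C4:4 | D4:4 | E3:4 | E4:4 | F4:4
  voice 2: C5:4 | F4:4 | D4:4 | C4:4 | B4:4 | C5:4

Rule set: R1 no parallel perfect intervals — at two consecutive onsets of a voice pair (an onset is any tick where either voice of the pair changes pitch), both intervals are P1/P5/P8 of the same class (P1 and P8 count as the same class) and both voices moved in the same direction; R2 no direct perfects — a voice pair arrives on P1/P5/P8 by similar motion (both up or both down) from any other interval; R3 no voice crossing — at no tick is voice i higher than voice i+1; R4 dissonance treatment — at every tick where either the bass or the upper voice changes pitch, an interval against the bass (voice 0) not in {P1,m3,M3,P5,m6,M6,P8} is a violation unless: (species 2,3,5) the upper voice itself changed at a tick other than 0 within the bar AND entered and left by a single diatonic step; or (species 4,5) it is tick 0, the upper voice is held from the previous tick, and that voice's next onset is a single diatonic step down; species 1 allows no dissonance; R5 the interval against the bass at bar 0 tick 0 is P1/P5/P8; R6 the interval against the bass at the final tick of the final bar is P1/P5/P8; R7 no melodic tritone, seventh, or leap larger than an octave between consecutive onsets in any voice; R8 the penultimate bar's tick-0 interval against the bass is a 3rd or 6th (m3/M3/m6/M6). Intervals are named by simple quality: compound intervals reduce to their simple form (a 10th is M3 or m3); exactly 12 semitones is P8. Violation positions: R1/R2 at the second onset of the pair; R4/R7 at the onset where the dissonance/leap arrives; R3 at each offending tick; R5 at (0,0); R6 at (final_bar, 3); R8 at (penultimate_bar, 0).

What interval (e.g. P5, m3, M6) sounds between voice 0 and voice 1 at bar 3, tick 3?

P5

voice 0=A2 voice 1=E3 -> P5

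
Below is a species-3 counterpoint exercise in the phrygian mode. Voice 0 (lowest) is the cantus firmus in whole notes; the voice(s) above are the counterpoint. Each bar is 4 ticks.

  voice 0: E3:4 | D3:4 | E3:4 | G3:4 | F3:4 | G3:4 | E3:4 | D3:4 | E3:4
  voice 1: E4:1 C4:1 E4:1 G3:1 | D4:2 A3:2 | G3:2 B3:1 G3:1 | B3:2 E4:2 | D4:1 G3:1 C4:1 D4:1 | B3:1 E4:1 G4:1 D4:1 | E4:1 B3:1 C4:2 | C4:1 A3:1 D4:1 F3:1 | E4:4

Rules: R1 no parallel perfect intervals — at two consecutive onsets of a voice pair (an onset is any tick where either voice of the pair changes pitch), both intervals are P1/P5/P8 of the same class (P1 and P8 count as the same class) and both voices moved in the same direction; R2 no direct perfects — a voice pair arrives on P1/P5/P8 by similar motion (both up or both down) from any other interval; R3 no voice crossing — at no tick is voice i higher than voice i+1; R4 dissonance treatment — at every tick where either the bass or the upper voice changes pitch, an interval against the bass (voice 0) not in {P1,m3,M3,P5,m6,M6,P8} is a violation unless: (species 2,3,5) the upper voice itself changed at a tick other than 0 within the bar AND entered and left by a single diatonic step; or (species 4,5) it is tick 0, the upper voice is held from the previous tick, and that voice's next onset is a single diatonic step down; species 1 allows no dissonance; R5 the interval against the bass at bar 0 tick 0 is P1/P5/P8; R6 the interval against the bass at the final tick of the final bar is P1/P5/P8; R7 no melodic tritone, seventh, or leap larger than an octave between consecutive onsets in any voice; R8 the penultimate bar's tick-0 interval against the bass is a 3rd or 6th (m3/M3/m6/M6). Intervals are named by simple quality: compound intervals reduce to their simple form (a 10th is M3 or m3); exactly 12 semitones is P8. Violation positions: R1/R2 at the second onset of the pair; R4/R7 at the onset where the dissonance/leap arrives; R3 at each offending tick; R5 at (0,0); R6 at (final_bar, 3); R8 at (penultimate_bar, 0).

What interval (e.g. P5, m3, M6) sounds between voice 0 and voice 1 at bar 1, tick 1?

voice 0=D3 voice 1=D4 -> P8

P8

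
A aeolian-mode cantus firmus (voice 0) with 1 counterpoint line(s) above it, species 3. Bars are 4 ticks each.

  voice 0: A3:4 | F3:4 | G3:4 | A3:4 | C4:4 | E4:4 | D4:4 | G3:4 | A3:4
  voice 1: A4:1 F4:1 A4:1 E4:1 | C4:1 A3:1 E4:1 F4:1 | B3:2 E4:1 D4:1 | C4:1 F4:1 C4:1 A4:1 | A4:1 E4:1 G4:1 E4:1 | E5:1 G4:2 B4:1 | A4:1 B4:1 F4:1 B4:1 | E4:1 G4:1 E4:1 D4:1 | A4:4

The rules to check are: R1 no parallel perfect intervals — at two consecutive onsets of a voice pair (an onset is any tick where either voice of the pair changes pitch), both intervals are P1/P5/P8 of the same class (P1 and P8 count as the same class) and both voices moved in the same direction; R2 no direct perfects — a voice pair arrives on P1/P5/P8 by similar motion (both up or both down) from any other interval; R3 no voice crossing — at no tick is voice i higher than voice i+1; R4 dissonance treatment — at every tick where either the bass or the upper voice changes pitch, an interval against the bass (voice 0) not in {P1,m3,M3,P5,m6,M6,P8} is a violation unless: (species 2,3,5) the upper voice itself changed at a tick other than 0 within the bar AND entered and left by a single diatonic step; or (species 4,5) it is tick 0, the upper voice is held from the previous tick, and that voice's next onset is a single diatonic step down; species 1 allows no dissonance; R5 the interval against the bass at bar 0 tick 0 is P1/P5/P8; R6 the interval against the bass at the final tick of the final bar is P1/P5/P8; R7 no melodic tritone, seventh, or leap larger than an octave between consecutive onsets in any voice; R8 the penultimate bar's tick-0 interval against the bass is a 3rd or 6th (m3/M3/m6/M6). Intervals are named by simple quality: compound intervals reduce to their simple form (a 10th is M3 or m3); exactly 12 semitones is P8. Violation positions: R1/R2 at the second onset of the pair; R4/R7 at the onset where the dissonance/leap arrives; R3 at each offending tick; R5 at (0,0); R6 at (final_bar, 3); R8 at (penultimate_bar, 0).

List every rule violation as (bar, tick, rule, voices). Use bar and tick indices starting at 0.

(1, 0, R1, (0, 1))
(1, 2, R4, (0, 1))
(2, 0, R7, (1,))
(5, 0, R2, (0, 1))
(6, 0, R1, (0, 1))
(6, 2, R7, (1,))
(6, 3, R7, (1,))
(8, 0, R2, (0, 1))

bar 0: v0=A3 v1=A4 downbeat P8
bar 1: v0=F3 v1=C4 downbeat P5
bar 2: v0=G3 v1=B3 downbeat M3
bar 3: v0=A3 v1=C4 downbeat m3
bar 4: v0=C4 v1=A4 downbeat M6
bar 5: v0=E4 v1=E5 downbeat P8
bar 6: v0=D4 v1=A4 downbeat P5
bar 7: v0=G3 v1=E4 downbeat M6
bar 8: v0=A3 v1=A4 downbeat P8
  -> R1 @ bar 1 tick 0 v(0, 1): A3/E4 P5 -> F3/C4 P5 similar
  -> R4 @ bar 1 tick 2 v(0, 1): F3/E4 M7 untreated
  -> R7 @ bar 2 tick 0 v(1,): F4->B3 leap 6st
  -> R2 @ bar 5 tick 0 v(0, 1): C4/E4 M3 -> E4/E5 P8 similar
  -> R1 @ bar 6 tick 0 v(0, 1): E4/B4 P5 -> D4/A4 P5 similar
  -> R7 @ bar 6 tick 2 v(1,): B4->F4 leap 6st
  -> R7 @ bar 6 tick 3 v(1,): F4->B4 leap 6st
  -> R2 @ bar 8 tick 0 v(0, 1): G3/D4 P5 -> A3/A4 P8 similar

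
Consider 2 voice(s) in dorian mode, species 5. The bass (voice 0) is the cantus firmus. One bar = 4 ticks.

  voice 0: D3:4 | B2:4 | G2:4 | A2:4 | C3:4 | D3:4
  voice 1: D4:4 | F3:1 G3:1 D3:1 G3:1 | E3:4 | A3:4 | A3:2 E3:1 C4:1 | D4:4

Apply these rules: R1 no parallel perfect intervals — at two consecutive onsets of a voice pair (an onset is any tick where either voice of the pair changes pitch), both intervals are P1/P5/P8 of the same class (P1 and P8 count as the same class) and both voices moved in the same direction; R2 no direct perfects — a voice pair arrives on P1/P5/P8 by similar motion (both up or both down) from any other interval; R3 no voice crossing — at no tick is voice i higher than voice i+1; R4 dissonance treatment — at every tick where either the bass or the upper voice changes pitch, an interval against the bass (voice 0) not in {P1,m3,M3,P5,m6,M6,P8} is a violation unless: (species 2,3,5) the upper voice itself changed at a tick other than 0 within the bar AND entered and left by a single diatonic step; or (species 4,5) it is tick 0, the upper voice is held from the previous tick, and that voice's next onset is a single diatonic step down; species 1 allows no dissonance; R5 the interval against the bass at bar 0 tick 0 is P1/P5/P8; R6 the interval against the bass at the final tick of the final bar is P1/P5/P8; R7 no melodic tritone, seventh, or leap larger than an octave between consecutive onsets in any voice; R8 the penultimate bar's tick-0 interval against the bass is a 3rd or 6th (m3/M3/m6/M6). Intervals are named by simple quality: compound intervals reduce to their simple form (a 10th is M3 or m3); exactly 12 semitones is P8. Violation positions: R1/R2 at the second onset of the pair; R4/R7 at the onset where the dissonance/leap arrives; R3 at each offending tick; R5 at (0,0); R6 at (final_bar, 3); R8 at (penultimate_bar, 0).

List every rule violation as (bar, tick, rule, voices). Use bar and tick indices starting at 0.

(1, 0, R4, (0, 1))
(3, 0, R2, (0, 1))
(5, 0, R1, (0, 1))

bar 0: v0=D3 v1=D4 downbeat P8
bar 1: v0=B2 v1=F3 downbeat TT
bar 2: v0=G2 v1=E3 downbeat M6
bar 3: v0=A2 v1=A3 downbeat P8
bar 4: v0=C3 v1=A3 downbeat M6
bar 5: v0=D3 v1=D4 downbeat P8
  -> R4 @ bar 1 tick 0 v(0, 1): B2/F3 TT untreated
  -> R2 @ bar 3 tick 0 v(0, 1): G2/E3 M6 -> A2/A3 P8 similar
  -> R1 @ bar 5 tick 0 v(0, 1): C3/C4 P8 -> D3/D4 P8 similar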